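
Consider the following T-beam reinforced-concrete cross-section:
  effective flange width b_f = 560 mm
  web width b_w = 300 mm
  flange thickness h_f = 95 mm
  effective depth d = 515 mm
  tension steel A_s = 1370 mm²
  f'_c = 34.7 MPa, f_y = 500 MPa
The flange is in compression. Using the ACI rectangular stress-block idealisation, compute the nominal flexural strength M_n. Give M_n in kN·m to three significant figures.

M_n ≈ 339 kN·m

Tension: T = A_s f_y = 1370 × 500 = 685000 N.
Try a within the flange: a = T/(0.85 f'_c b_f) = 685000/(0.85 × 34.7 × 560) = 41.47 mm.
Since a = 41.47 ≤ h_f = 95 mm, the stress block lies entirely in the flange; analyse as a rectangular beam of width b_f.
M_n = T(d − a/2) = 685000 × (515 − 20.735) = 338.57 × 10⁶ N·mm.
M_n = 338.57 kN·m.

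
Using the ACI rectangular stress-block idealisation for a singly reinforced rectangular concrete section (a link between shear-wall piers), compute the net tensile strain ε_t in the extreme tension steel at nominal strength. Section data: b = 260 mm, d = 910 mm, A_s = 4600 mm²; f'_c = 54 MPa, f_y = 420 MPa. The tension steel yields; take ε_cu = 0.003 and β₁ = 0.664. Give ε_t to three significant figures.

ε_t ≈ 0.00820

a = A_s f_y/(0.85 f'_c b) = 161.89 mm.
β₁ = 0.664, so c = a/β₁ = 161.89/0.664 = 243.81 mm.
From the linear strain diagram with ε_cu = 0.003: ε_t = 0.003 (d − c)/c = 0.003 × (910 − 243.81)/243.81 = 0.00820.
Since ε_t ≥ 0.005, the section is tension-controlled.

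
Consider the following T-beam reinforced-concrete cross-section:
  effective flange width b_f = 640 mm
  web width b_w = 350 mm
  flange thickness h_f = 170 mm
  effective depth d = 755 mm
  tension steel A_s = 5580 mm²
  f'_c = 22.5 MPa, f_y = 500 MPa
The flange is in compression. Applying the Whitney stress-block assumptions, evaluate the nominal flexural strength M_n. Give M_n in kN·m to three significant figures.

M_n ≈ 1770 kN·m

Tension: T = A_s f_y = 5580 × 500 = 2790000 N.
Try a within the flange: a = T/(0.85 f'_c b_f) = 2790000/(0.85 × 22.5 × 640) = 227.94 mm.
a = 227.94 > h_f = 170 mm: the block extends into the web. Split into flange-overhang and web parts.
C_f = 0.85 f'_c (b_f − b_w) h_f = 0.85 × 22.5 × (640 − 350) × 170 = 942863 N.
Remaining web compression depth: a_w = (T − C_f)/(0.85 f'_c b_w) = (2790000 − 942863)/(0.85 × 22.5 × 350) = 275.95 mm.
M_n = C_f(d − h_f/2) + (T − C_f)(d − a_w/2) = 942863 × (755 − 85) + 1847137 × (755 − 137.975) = 631.72 + 1139.73 = 1771.45 × 10⁶ N·mm.
M_n = 1771.45 kN·m.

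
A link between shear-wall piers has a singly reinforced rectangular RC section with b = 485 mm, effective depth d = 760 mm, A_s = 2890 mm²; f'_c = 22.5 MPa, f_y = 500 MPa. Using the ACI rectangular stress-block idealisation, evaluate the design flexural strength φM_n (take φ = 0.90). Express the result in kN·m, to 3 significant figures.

T = A_s f_y = 2890 × 500 = 1445000 N = 1445 kN.
From C = T: a = T/(0.85 f'_c b) = 1445000/(0.85 × 22.5 × 485) = 155.78 mm.
M_n = T(d − a/2) = 1445 kN × (760 − 77.89) mm = 985.65 kN·m.
φM_n = 0.90 × 985.65 = 887.09 kN·m.

φM_n ≈ 887 kN·m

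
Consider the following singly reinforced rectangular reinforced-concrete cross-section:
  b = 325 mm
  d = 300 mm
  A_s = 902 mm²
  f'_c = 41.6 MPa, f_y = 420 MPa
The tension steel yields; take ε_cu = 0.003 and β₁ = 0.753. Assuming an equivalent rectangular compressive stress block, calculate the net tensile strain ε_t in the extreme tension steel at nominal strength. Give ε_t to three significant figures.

ε_t ≈ 0.0176

a = A_s f_y/(0.85 f'_c b) = 32.97 mm.
β₁ = 0.753, so c = a/β₁ = 32.97/0.753 = 43.78 mm.
From the linear strain diagram with ε_cu = 0.003: ε_t = 0.003 (d − c)/c = 0.003 × (300 − 43.78)/43.78 = 0.0176.
Since ε_t ≥ 0.005, the section is tension-controlled.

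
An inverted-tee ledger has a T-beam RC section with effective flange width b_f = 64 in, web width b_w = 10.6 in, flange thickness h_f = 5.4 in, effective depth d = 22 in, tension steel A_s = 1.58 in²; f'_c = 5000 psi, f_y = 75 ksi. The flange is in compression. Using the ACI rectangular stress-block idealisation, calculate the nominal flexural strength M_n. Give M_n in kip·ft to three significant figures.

M_n ≈ 215 kip·ft

Tension: T = A_s f_y = 1.58 × 75 = 118.5 kips.
Try a within the flange: a = T/(0.85 f'_c b_f) = 118.5/(0.85 × 5 × 64) = 0.436 in.
Since a = 0.436 ≤ h_f = 5.4 in, the stress block lies entirely in the flange; analyse as a rectangular beam of width b_f.
M_n = T(d − a/2) = 118.5 × (22 − 0.218) = 2581.2 kip·in.
M_n = 2581.2/12 = 215.10 kip·ft.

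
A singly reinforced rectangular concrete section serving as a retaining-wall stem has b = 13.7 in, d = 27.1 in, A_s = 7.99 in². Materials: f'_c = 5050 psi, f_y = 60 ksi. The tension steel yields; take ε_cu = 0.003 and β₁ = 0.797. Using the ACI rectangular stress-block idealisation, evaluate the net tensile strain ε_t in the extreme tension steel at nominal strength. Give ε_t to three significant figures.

ε_t ≈ 0.00495

a = A_s f_y/(0.85 f'_c b) = 8.152 in.
β₁ = 0.797, so c = a/β₁ = 8.152/0.797 = 10.228 in.
From the linear strain diagram with ε_cu = 0.003: ε_t = 0.003 (d − c)/c = 0.003 × (27.1 − 10.228)/10.228 = 0.00495.
ε_t is between 0.004 and 0.005 — transition zone.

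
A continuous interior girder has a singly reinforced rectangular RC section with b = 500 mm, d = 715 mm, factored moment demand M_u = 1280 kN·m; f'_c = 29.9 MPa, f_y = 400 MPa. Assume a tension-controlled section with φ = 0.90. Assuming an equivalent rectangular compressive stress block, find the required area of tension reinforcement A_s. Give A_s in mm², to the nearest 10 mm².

M_n = M_u/φ = 1280/0.90 = 1422.22 kN·m.
With M_n = 0.85 f'_c a b (d − a/2), solve the quadratic for a:
a = d − √(d² − 2M_n/(0.85 f'_c b)) = 715 − √(715² − 2 × 1422.22×10⁶/(0.85 × 29.9 × 500)) = 178.92 mm.
A_s = 0.85 f'_c a b / f_y = 0.85 × 29.9 × 178.92 × 500 / 400 = 5684.1 mm².

A_s ≈ 5680 mm²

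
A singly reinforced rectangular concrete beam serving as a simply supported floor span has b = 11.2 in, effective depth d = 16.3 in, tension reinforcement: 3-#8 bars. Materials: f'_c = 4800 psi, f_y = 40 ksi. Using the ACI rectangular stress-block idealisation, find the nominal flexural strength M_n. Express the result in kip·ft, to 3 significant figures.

M_n ≈ 121 kip·ft

A_s = 3 × 0.79 = 2.37 in².
T = A_s f_y = 2.37 × 40 = 94.8 kips.
a = T/(0.85 f'_c b) = 94.8/(0.85 × 4.8 × 11.2) = 2.075 in.
M_n = T(d − a/2) = 94.8 × (16.3 − 1.0375) = 1446.9 kip·in = 1446.9/12 = 120.58 kip·ft.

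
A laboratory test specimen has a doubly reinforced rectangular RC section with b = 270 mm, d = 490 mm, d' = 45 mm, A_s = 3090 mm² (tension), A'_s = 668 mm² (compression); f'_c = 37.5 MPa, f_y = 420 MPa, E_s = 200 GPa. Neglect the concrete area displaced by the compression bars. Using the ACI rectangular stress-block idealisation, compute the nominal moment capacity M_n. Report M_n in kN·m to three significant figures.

M_n ≈ 563 kN·m

Assume both tension and compression steel yield.
Net tension couple steel: A_s − A'_s = 2422 mm².
a = (A_s − A'_s) f_y / (0.85 f'_c b) = 1017240/(0.85 × 37.5 × 270) = 118.20 mm.
c = a/β₁ = 118.20/0.782 = 151.15 mm; ε'_s = 0.003(c − d')/c = 0.0021 ≥ f_y/E_s = 0.0021, so compression steel does yield.
M_n = (A_s − A'_s) f_y (d − a/2) + A'_s f_y (d − d') = [1017240 × (490 − 59.1) + 280560 × (490 − 45)] × 10⁻⁶ = 438.33 + 124.85 = 563.18 kN·m.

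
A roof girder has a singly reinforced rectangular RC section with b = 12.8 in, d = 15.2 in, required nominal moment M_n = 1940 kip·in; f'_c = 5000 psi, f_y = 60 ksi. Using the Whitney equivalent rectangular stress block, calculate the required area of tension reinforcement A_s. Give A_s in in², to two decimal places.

A_s ≈ 2.32 in²

From M_n = 0.85 f'_c a b (d − a/2):
a = d − √(d² − 2M_n/(0.85 f'_c b)) = 15.2 − √(15.2² − 2 × 1940/(0.85 × 5 × 12.8)) = 2.562 in.
A_s = 0.85 f'_c a b / f_y = 0.85 × 5 × 2.562 × 12.8 / 60 = 2.323 in².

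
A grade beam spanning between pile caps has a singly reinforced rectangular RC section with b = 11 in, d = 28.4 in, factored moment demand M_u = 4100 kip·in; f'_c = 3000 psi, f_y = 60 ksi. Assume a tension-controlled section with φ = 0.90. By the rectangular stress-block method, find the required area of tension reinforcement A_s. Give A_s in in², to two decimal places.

A_s ≈ 3.02 in²

M_n = M_u/φ = 4100/0.90 = 4555.56 kip·in.
From M_n = 0.85 f'_c a b (d − a/2):
a = d − √(d² − 2M_n/(0.85 f'_c b)) = 28.4 − √(28.4² − 2 × 4555.56/(0.85 × 3 × 11)) = 6.451 in.
A_s = 0.85 f'_c a b / f_y = 0.85 × 3 × 6.451 × 11 / 60 = 3.016 in².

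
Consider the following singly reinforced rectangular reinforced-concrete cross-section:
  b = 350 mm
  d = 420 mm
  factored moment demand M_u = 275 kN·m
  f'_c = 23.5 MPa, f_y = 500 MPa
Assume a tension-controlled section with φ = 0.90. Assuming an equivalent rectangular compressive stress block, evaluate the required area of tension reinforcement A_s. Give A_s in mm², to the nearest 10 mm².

A_s ≈ 1700 mm²

M_n = M_u/φ = 275/0.90 = 305.556 kN·m.
With M_n = 0.85 f'_c a b (d − a/2), solve the quadratic for a:
a = d − √(d² − 2M_n/(0.85 f'_c b)) = 420 − √(420² − 2 × 305.556×10⁶/(0.85 × 23.5 × 350)) = 121.69 mm.
A_s = 0.85 f'_c a b / f_y = 0.85 × 23.5 × 121.69 × 350 / 500 = 1701.5 mm².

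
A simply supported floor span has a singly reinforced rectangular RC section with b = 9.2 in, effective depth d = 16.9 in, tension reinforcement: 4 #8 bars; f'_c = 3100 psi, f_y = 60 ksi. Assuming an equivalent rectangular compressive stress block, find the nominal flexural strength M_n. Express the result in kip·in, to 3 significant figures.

A_s = 4 × 0.79 = 3.16 in².
T = A_s f_y = 3.16 × 60 = 189.6 kips.
a = T/(0.85 f'_c b) = 189.6/(0.85 × 3.1 × 9.2) = 7.821 in.
M_n = T(d − a/2) = 189.6 × (16.9 − 3.9105) = 2462.8 kip·in.

M_n ≈ 2460 kip·in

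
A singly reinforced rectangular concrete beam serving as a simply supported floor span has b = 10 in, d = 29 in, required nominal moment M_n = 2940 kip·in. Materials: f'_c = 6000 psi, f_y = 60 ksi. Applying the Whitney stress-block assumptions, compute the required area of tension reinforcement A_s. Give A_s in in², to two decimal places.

From M_n = 0.85 f'_c a b (d − a/2):
a = d − √(d² − 2M_n/(0.85 f'_c b)) = 29 − √(29² − 2 × 2940/(0.85 × 6 × 10)) = 2.061 in.
A_s = 0.85 f'_c a b / f_y = 0.85 × 6 × 2.061 × 10 / 60 = 1.752 in².

A_s ≈ 1.75 in²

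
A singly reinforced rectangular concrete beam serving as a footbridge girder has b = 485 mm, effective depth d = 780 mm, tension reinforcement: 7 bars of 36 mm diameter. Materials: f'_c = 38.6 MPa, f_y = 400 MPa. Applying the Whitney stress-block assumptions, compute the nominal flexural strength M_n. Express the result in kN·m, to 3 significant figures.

M_n ≈ 1970 kN·m

A_s = 7 × 1018 = 7126 mm².
T = A_s f_y = 7126 × 400 = 2850400 N = 2850.4 kN.
From C = T: a = T/(0.85 f'_c b) = 2850400/(0.85 × 38.6 × 485) = 179.13 mm.
M_n = T(d − a/2) = 2850.4 kN × (780 − 89.565) mm = 1968.02 kN·m.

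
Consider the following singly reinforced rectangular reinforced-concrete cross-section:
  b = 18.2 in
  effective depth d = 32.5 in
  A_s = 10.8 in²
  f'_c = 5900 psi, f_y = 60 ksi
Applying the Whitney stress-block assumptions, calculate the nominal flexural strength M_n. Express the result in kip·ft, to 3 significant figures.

M_n ≈ 1560 kip·ft

T = A_s f_y = 10.8 × 60 = 648 kips.
a = T/(0.85 f'_c b) = 648/(0.85 × 5.9 × 18.2) = 7.100 in.
M_n = T(d − a/2) = 648 × (32.5 − 3.55) = 18759.6 kip·in = 18759.6/12 = 1563.30 kip·ft.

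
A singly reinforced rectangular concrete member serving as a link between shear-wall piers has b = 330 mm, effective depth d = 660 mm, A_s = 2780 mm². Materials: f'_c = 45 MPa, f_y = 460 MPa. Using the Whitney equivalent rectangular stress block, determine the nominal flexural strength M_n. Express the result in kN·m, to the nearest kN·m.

M_n ≈ 779 kN·m

T = A_s f_y = 2780 × 460 = 1278800 N = 1278.8 kN.
From C = T: a = T/(0.85 f'_c b) = 1278800/(0.85 × 45 × 330) = 101.31 mm.
M_n = T(d − a/2) = 1278.8 kN × (660 − 50.655) mm = 779.23 kN·m.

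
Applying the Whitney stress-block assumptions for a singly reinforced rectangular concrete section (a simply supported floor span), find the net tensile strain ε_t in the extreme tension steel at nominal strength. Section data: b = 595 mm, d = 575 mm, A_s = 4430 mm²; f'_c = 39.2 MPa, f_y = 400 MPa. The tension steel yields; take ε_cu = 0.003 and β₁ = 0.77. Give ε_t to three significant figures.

a = A_s f_y/(0.85 f'_c b) = 89.38 mm.
β₁ = 0.77, so c = a/β₁ = 89.38/0.77 = 116.08 mm.
From the linear strain diagram with ε_cu = 0.003: ε_t = 0.003 (d − c)/c = 0.003 × (575 − 116.08)/116.08 = 0.0119.
Since ε_t ≥ 0.005, the section is tension-controlled.

ε_t ≈ 0.0119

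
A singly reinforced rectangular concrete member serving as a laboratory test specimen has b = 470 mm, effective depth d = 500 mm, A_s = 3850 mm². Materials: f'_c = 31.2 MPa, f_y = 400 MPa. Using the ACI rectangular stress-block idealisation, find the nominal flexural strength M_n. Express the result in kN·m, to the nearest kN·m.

T = A_s f_y = 3850 × 400 = 1540000 N = 1540 kN.
From C = T: a = T/(0.85 f'_c b) = 1540000/(0.85 × 31.2 × 470) = 123.55 mm.
M_n = T(d − a/2) = 1540 kN × (500 − 61.775) mm = 674.87 kN·m.

M_n ≈ 675 kN·m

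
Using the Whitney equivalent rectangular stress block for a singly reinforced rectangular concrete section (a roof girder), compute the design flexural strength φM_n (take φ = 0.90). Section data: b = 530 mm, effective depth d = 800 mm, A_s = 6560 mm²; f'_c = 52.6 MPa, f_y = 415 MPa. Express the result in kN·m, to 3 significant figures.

φM_n ≈ 1820 kN·m

T = A_s f_y = 6560 × 415 = 2722400 N = 2722.4 kN.
From C = T: a = T/(0.85 f'_c b) = 2722400/(0.85 × 52.6 × 530) = 114.89 mm.
M_n = T(d − a/2) = 2722.4 kN × (800 − 57.445) mm = 2021.53 kN·m.
φM_n = 0.90 × 2021.53 = 1819.38 kN·m.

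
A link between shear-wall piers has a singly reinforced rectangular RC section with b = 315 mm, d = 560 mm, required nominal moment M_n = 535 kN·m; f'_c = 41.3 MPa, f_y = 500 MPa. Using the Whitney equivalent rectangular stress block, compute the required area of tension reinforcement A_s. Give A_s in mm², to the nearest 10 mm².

A_s ≈ 2090 mm²

With M_n = 0.85 f'_c a b (d − a/2), solve the quadratic for a:
a = d − √(d² − 2M_n/(0.85 f'_c b)) = 560 − √(560² − 2 × 535×10⁶/(0.85 × 41.3 × 315)) = 94.34 mm.
A_s = 0.85 f'_c a b / f_y = 0.85 × 41.3 × 94.34 × 315 / 500 = 2086.4 mm².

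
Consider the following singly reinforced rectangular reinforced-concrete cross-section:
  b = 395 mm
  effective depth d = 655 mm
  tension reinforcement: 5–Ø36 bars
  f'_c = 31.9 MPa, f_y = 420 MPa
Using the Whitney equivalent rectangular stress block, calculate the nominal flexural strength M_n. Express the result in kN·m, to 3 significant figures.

M_n ≈ 1190 kN·m

A_s = 5 × 1018 = 5090 mm².
T = A_s f_y = 5090 × 420 = 2137800 N = 2137.8 kN.
From C = T: a = T/(0.85 f'_c b) = 2137800/(0.85 × 31.9 × 395) = 199.60 mm.
M_n = T(d − a/2) = 2137.8 kN × (655 − 99.8) mm = 1186.91 kN·m.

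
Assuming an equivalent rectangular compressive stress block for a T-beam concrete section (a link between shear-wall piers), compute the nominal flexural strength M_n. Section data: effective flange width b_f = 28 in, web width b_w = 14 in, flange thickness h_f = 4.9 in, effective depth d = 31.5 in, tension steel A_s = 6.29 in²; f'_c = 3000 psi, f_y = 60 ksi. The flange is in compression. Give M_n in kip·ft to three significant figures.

M_n ≈ 907 kip·ft

Tension: T = A_s f_y = 6.29 × 60 = 377.4 kips.
Try a within the flange: a = T/(0.85 f'_c b_f) = 377.4/(0.85 × 3 × 28) = 5.286 in.
a = 5.286 > h_f = 4.9 in: the block extends into the web. Split into flange-overhang and web parts.
C_f = 0.85 f'_c (b_f − b_w) h_f = 0.85 × 3 × (28 − 14) × 4.9 = 174.9 kips.
Remaining web compression depth: a_w = (T − C_f)/(0.85 f'_c b_w) = (377.4 − 174.9)/(0.85 × 3 × 14) = 5.672 in.
M_n = C_f(d − h_f/2) + (T − C_f)(d − a_w/2) = 174.9 × (31.5 − 2.45) + 202.5 × (31.5 − 2.836) = 5080.8 + 5804.5 = 10885.3 kip·in.
M_n = 10885.3/12 = 907.11 kip·ft.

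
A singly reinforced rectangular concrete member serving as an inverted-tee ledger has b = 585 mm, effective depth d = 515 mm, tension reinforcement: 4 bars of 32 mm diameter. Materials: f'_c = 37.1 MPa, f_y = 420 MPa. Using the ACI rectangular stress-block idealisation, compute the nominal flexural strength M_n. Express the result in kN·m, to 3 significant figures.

M_n ≈ 646 kN·m

A_s = 4 × 804 = 3216 mm².
T = A_s f_y = 3216 × 420 = 1350720 N = 1350.72 kN.
From C = T: a = T/(0.85 f'_c b) = 1350720/(0.85 × 37.1 × 585) = 73.22 mm.
M_n = T(d − a/2) = 1350.72 kN × (515 − 36.61) mm = 646.17 kN·m.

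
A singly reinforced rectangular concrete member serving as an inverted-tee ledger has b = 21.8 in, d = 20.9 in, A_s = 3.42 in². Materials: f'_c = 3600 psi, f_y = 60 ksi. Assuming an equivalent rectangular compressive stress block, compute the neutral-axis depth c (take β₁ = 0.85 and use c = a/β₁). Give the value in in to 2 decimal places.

c ≈ 3.62 in

T = A_s f_y = 3.42 × 60 = 205.2 kips.
a = T/(0.85 f'_c b) = 205.2/(0.85 × 3.6 × 21.8) = 3.0761 in.
With β₁ = 0.85, c = a/β₁ = 3.0761/0.85 = 3.62 in.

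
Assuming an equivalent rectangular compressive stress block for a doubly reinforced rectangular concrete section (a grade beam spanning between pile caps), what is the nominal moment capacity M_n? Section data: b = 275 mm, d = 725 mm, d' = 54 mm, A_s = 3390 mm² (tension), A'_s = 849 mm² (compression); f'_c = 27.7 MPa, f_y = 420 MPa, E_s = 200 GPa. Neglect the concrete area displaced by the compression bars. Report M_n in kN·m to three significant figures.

Assume both tension and compression steel yield.
Net tension couple steel: A_s − A'_s = 2541 mm².
a = (A_s − A'_s) f_y / (0.85 f'_c b) = 1067220/(0.85 × 27.7 × 275) = 164.82 mm.
c = a/β₁ = 164.82/0.85 = 193.91 mm; ε'_s = 0.003(c − d')/c = 0.0022 ≥ f_y/E_s = 0.0021, so compression steel does yield.
M_n = (A_s − A'_s) f_y (d − a/2) + A'_s f_y (d − d') = [1067220 × (725 − 82.41) + 356580 × (725 − 54)] × 10⁻⁶ = 685.78 + 239.27 = 925.05 kN·m.

M_n ≈ 925 kN·m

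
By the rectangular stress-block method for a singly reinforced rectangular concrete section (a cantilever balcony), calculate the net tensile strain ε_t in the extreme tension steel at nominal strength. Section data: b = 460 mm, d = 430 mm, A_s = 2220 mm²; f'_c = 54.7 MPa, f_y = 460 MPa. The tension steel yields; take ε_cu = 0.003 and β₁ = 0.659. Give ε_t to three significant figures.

a = A_s f_y/(0.85 f'_c b) = 47.75 mm.
β₁ = 0.659, so c = a/β₁ = 47.75/0.659 = 72.46 mm.
From the linear strain diagram with ε_cu = 0.003: ε_t = 0.003 (d − c)/c = 0.003 × (430 − 72.46)/72.46 = 0.0148.
Since ε_t ≥ 0.005, the section is tension-controlled.

ε_t ≈ 0.0148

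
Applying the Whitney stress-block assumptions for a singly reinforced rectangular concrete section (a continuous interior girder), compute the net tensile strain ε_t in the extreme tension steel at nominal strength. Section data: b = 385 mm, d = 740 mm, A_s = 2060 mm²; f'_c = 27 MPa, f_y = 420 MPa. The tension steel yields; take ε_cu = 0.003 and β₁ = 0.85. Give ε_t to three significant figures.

a = A_s f_y/(0.85 f'_c b) = 97.92 mm.
β₁ = 0.85, so c = a/β₁ = 97.92/0.85 = 115.20 mm.
From the linear strain diagram with ε_cu = 0.003: ε_t = 0.003 (d − c)/c = 0.003 × (740 − 115.20)/115.20 = 0.0163.
Since ε_t ≥ 0.005, the section is tension-controlled.

ε_t ≈ 0.0163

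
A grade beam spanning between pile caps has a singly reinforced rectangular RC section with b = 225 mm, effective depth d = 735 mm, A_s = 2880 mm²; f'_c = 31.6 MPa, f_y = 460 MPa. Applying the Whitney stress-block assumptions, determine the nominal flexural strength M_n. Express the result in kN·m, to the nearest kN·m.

M_n ≈ 829 kN·m

T = A_s f_y = 2880 × 460 = 1324800 N = 1324.8 kN.
From C = T: a = T/(0.85 f'_c b) = 1324800/(0.85 × 31.6 × 225) = 219.21 mm.
M_n = T(d − a/2) = 1324.8 kN × (735 − 109.605) mm = 828.52 kN·m.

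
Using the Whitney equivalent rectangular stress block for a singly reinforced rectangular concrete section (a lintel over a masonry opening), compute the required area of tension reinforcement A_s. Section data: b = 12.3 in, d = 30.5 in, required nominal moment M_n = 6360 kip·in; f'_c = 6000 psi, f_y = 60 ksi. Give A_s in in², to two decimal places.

A_s ≈ 3.69 in²

From M_n = 0.85 f'_c a b (d − a/2):
a = d − √(d² − 2M_n/(0.85 f'_c b)) = 30.5 − √(30.5² − 2 × 6360/(0.85 × 6 × 12.3)) = 3.528 in.
A_s = 0.85 f'_c a b / f_y = 0.85 × 6 × 3.528 × 12.3 / 60 = 3.689 in².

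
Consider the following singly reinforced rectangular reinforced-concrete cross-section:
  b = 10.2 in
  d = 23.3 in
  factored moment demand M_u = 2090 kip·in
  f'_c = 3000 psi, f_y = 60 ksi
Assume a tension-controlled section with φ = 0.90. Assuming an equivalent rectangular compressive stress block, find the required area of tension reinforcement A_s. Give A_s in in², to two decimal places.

A_s ≈ 1.83 in²

M_n = M_u/φ = 2090/0.90 = 2322.22 kip·in.
From M_n = 0.85 f'_c a b (d − a/2):
a = d − √(d² − 2M_n/(0.85 f'_c b)) = 23.3 − √(23.3² − 2 × 2322.22/(0.85 × 3 × 10.2)) = 4.213 in.
A_s = 0.85 f'_c a b / f_y = 0.85 × 3 × 4.213 × 10.2 / 60 = 1.826 in².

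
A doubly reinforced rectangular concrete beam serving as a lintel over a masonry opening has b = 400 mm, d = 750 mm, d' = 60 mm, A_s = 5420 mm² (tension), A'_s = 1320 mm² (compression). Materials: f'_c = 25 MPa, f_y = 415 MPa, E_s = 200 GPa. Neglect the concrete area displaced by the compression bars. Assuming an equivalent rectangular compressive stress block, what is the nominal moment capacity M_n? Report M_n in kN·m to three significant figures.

Assume both tension and compression steel yield.
Net tension couple steel: A_s − A'_s = 4100 mm².
a = (A_s − A'_s) f_y / (0.85 f'_c b) = 1701500/(0.85 × 25 × 400) = 200.18 mm.
c = a/β₁ = 200.18/0.85 = 235.51 mm; ε'_s = 0.003(c − d')/c = 0.0022 ≥ f_y/E_s = 0.0021, so compression steel does yield.
M_n = (A_s − A'_s) f_y (d − a/2) + A'_s f_y (d − d') = [1701500 × (750 − 100.09) + 547800 × (750 − 60)] × 10⁻⁶ = 1105.82 + 377.98 = 1483.80 kN·m.

M_n ≈ 1480 kN·m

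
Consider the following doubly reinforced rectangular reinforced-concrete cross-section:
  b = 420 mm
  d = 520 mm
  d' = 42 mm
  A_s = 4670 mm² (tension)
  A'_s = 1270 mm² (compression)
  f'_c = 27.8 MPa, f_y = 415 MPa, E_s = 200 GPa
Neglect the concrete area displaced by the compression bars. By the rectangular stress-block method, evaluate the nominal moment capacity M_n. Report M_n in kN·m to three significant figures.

Assume both tension and compression steel yield.
Net tension couple steel: A_s − A'_s = 3400 mm².
a = (A_s − A'_s) f_y / (0.85 f'_c b) = 1411000/(0.85 × 27.8 × 420) = 142.17 mm.
c = a/β₁ = 142.17/0.85 = 167.26 mm; ε'_s = 0.003(c − d')/c = 0.0022 ≥ f_y/E_s = 0.0021, so compression steel does yield.
M_n = (A_s − A'_s) f_y (d − a/2) + A'_s f_y (d − d') = [1411000 × (520 − 71.085) + 527050 × (520 − 42)] × 10⁻⁶ = 633.42 + 251.93 = 885.35 kN·m.

M_n ≈ 885 kN·m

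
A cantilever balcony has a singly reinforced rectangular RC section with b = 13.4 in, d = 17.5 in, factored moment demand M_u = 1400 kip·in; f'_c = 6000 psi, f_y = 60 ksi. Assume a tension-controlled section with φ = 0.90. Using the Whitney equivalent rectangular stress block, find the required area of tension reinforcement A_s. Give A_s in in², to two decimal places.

A_s ≈ 1.54 in²

M_n = M_u/φ = 1400/0.90 = 1555.56 kip·in.
From M_n = 0.85 f'_c a b (d − a/2):
a = d − √(d² − 2M_n/(0.85 f'_c b)) = 17.5 − √(17.5² − 2 × 1555.56/(0.85 × 6 × 13.4)) = 1.353 in.
A_s = 0.85 f'_c a b / f_y = 0.85 × 6 × 1.353 × 13.4 / 60 = 1.541 in².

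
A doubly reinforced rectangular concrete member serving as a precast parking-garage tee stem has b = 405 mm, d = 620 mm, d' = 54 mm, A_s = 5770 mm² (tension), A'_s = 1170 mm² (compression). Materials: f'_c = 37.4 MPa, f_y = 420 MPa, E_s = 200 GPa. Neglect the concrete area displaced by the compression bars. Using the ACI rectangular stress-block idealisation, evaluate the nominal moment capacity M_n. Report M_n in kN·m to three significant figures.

Assume both tension and compression steel yield.
Net tension couple steel: A_s − A'_s = 4600 mm².
a = (A_s − A'_s) f_y / (0.85 f'_c b) = 1932000/(0.85 × 37.4 × 405) = 150.06 mm.
c = a/β₁ = 150.06/0.783 = 191.65 mm; ε'_s = 0.003(c − d')/c = 0.0022 ≥ f_y/E_s = 0.0021, so compression steel does yield.
M_n = (A_s − A'_s) f_y (d − a/2) + A'_s f_y (d − d') = [1932000 × (620 − 75.03) + 491400 × (620 − 54)] × 10⁻⁶ = 1052.88 + 278.13 = 1331.01 kN·m.

M_n ≈ 1330 kN·m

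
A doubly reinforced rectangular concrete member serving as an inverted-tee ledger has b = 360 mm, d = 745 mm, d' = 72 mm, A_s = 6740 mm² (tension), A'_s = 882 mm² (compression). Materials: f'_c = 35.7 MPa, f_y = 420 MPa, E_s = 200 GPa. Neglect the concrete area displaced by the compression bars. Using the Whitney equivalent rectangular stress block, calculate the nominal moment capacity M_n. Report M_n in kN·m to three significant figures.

Assume both tension and compression steel yield.
Net tension couple steel: A_s − A'_s = 5858 mm².
a = (A_s − A'_s) f_y / (0.85 f'_c b) = 2460360/(0.85 × 35.7 × 360) = 225.22 mm.
c = a/β₁ = 225.22/0.795 = 283.30 mm; ε'_s = 0.003(c − d')/c = 0.0022 ≥ f_y/E_s = 0.0021, so compression steel does yield.
M_n = (A_s − A'_s) f_y (d − a/2) + A'_s f_y (d − d') = [2460360 × (745 − 112.61) + 370440 × (745 − 72)] × 10⁻⁶ = 1555.91 + 249.31 = 1805.22 kN·m.

M_n ≈ 1810 kN·m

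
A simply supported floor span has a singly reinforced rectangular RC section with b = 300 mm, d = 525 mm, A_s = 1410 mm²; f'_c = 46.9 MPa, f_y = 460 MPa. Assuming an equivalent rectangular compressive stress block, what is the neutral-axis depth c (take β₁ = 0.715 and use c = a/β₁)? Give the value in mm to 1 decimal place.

c ≈ 75.9 mm

T = A_s f_y = 1410 × 460 = 648600 N = 648.6 kN.
Setting C = 0.85 f'_c a b equal to T: a = 648600/(0.85 × 46.9 × 300) = 54.233 mm.
With β₁ = 0.715, c = a/β₁ = 54.233/0.715 = 75.9 mm.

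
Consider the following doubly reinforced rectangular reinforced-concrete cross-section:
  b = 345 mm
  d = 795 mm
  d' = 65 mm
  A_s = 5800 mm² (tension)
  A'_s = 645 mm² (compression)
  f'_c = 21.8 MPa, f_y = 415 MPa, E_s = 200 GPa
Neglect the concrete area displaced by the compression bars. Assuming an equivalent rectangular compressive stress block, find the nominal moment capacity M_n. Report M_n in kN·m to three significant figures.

M_n ≈ 1540 kN·m

Assume both tension and compression steel yield.
Net tension couple steel: A_s − A'_s = 5155 mm².
a = (A_s − A'_s) f_y / (0.85 f'_c b) = 2139325/(0.85 × 21.8 × 345) = 334.64 mm.
c = a/β₁ = 334.64/0.85 = 393.69 mm; ε'_s = 0.003(c − d')/c = 0.0025 ≥ f_y/E_s = 0.0021, so compression steel does yield.
M_n = (A_s − A'_s) f_y (d − a/2) + A'_s f_y (d − d') = [2139325 × (795 − 167.32) + 267675 × (795 − 65)] × 10⁻⁶ = 1342.81 + 195.40 = 1538.21 kN·m.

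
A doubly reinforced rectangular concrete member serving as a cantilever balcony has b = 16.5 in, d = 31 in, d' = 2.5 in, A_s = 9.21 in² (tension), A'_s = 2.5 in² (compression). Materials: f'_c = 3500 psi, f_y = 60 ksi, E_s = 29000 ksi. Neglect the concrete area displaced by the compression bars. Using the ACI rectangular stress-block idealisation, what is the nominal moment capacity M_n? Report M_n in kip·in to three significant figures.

Assume both steels yield.
a = (A_s − A'_s) f_y/(0.85 f'_c b) = (9.21 − 2.5) × 60/(0.85 × 3.5 × 16.5) = 8.202 in.
c = a/β₁ = 8.202/0.85 = 9.649 in; ε'_s = 0.003(c − d')/c = 0.0022 ≥ ε_y = 0.0021, so the compression steel yields.
M_n = (A_s − A'_s) f_y (d − a/2) + A'_s f_y (d − d') = 402.6 × (31 − 4.101) + 150 × (31 − 2.5) = 10829.5 + 4275.0 = 15104.5 kip·in.

M_n ≈ 15100 kip·in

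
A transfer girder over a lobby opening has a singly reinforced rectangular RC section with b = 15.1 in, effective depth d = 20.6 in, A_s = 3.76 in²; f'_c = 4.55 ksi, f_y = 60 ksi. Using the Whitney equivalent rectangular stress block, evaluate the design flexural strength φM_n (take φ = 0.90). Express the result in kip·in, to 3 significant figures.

φM_n ≈ 3790 kip·in

T = A_s f_y = 3.76 × 60 = 225.6 kips.
a = T/(0.85 f'_c b) = 225.6/(0.85 × 4.55 × 15.1) = 3.863 in.
M_n = T(d − a/2) = 225.6 × (20.6 − 1.9315) = 4211.6 kip·in.
φM_n = 0.90 × 4211.6 = 3790.4 kip·in.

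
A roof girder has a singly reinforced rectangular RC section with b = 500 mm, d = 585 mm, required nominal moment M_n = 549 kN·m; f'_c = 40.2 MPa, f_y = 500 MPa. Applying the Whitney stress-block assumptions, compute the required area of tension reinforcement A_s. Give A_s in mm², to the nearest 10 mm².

With M_n = 0.85 f'_c a b (d − a/2), solve the quadratic for a:
a = d − √(d² − 2M_n/(0.85 f'_c b)) = 585 − √(585² − 2 × 549×10⁶/(0.85 × 40.2 × 500)) = 57.78 mm.
A_s = 0.85 f'_c a b / f_y = 0.85 × 40.2 × 57.78 × 500 / 500 = 1974.3 mm².

A_s ≈ 1970 mm²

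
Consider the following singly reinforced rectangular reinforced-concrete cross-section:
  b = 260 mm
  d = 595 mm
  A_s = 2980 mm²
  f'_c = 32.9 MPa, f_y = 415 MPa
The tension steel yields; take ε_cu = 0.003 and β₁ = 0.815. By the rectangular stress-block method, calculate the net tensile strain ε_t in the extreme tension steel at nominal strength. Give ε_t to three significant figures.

ε_t ≈ 0.00555

a = A_s f_y/(0.85 f'_c b) = 170.09 mm.
β₁ = 0.815, so c = a/β₁ = 170.09/0.815 = 208.70 mm.
From the linear strain diagram with ε_cu = 0.003: ε_t = 0.003 (d − c)/c = 0.003 × (595 − 208.70)/208.70 = 0.00555.
Since ε_t ≥ 0.005, the section is tension-controlled.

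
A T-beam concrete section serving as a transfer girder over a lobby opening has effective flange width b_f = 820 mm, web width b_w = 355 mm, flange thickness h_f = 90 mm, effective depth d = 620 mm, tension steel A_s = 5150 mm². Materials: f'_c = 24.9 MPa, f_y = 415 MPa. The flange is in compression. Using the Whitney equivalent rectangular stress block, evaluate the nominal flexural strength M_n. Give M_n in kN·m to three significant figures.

Tension: T = A_s f_y = 5150 × 415 = 2137250 N.
Try a within the flange: a = T/(0.85 f'_c b_f) = 2137250/(0.85 × 24.9 × 820) = 123.15 mm.
a = 123.15 > h_f = 90 mm: the block extends into the web. Split into flange-overhang and web parts.
C_f = 0.85 f'_c (b_f − b_w) h_f = 0.85 × 24.9 × (820 − 355) × 90 = 885755 N.
Remaining web compression depth: a_w = (T − C_f)/(0.85 f'_c b_w) = (2137250 − 885755)/(0.85 × 24.9 × 355) = 166.56 mm.
M_n = C_f(d − h_f/2) + (T − C_f)(d − a_w/2) = 885755 × (620 − 45) + 1251495 × (620 − 83.28) = 509.31 + 671.70 = 1181.01 × 10⁶ N·mm.
M_n = 1181.01 kN·m.

M_n ≈ 1180 kN·m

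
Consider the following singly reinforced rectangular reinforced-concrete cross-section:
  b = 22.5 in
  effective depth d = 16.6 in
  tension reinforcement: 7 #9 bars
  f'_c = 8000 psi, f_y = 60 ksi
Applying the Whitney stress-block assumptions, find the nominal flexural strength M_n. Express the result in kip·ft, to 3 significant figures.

M_n ≈ 533 kip·ft

A_s = 7 × 1 = 7 in².
T = A_s f_y = 7 × 60 = 420 kips.
a = T/(0.85 f'_c b) = 420/(0.85 × 8 × 22.5) = 2.745 in.
M_n = T(d − a/2) = 420 × (16.6 − 1.3725) = 6395.6 kip·in = 6395.6/12 = 532.97 kip·ft.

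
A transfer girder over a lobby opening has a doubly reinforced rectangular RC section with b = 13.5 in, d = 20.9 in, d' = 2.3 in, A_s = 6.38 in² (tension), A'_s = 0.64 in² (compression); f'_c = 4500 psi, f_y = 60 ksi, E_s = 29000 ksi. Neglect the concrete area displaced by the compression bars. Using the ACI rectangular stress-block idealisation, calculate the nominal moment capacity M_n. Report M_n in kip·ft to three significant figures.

M_n ≈ 564 kip·ft

Assume both steels yield.
a = (A_s − A'_s) f_y/(0.85 f'_c b) = (6.38 − 0.64) × 60/(0.85 × 4.5 × 13.5) = 6.670 in.
c = a/β₁ = 6.670/0.825 = 8.085 in; ε'_s = 0.003(c − d')/c = 0.0021 ≥ ε_y = 0.0021, so the compression steel yields.
M_n = (A_s − A'_s) f_y (d − a/2) + A'_s f_y (d − d') = 344.4 × (20.9 − 3.335) + 38.4 × (20.9 − 2.3) = 6049.4 + 714.2 = 6763.6 kip·in = 6763.6/12 = 563.63 kip·ft.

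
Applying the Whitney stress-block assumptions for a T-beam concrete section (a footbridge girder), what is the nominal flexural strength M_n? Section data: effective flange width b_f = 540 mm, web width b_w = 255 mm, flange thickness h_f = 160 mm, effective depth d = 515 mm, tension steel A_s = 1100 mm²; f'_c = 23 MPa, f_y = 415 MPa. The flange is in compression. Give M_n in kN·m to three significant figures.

Tension: T = A_s f_y = 1100 × 415 = 456500 N.
Try a within the flange: a = T/(0.85 f'_c b_f) = 456500/(0.85 × 23 × 540) = 43.24 mm.
Since a = 43.24 ≤ h_f = 160 mm, the stress block lies entirely in the flange; analyse as a rectangular beam of width b_f.
M_n = T(d − a/2) = 456500 × (515 − 21.62) = 225.23 × 10⁶ N·mm.
M_n = 225.23 kN·m.

M_n ≈ 225 kN·m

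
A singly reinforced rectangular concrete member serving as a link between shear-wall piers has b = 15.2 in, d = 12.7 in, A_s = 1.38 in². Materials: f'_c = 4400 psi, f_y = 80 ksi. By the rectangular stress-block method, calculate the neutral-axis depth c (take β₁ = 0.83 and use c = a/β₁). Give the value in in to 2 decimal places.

T = A_s f_y = 1.38 × 80 = 110.4 kips.
a = T/(0.85 f'_c b) = 110.4/(0.85 × 4.4 × 15.2) = 1.9420 in.
With β₁ = 0.83, c = a/β₁ = 1.9420/0.83 = 2.34 in.

c ≈ 2.34 in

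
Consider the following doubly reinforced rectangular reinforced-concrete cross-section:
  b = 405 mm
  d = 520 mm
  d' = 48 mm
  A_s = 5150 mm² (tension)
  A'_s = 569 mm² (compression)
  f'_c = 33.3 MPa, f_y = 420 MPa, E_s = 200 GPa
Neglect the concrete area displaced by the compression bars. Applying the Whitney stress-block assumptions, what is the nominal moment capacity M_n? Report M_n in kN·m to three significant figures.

M_n ≈ 952 kN·m

Assume both tension and compression steel yield.
Net tension couple steel: A_s − A'_s = 4581 mm².
a = (A_s − A'_s) f_y / (0.85 f'_c b) = 1924020/(0.85 × 33.3 × 405) = 167.84 mm.
c = a/β₁ = 167.84/0.812 = 206.70 mm; ε'_s = 0.003(c − d')/c = 0.0023 ≥ f_y/E_s = 0.0021, so compression steel does yield.
M_n = (A_s − A'_s) f_y (d − a/2) + A'_s f_y (d − d') = [1924020 × (520 − 83.92) + 238980 × (520 − 48)] × 10⁻⁶ = 839.03 + 112.80 = 951.83 kN·m.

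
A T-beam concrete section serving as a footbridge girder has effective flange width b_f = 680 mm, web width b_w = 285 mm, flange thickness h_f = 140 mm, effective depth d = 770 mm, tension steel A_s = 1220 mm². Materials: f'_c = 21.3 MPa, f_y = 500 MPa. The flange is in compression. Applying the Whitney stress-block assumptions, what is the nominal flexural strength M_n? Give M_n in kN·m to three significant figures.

Tension: T = A_s f_y = 1220 × 500 = 610000 N.
Try a within the flange: a = T/(0.85 f'_c b_f) = 610000/(0.85 × 21.3 × 680) = 49.55 mm.
Since a = 49.55 ≤ h_f = 140 mm, the stress block lies entirely in the flange; analyse as a rectangular beam of width b_f.
M_n = T(d − a/2) = 610000 × (770 − 24.775) = 454.59 × 10⁶ N·mm.
M_n = 454.59 kN·m.

M_n ≈ 455 kN·m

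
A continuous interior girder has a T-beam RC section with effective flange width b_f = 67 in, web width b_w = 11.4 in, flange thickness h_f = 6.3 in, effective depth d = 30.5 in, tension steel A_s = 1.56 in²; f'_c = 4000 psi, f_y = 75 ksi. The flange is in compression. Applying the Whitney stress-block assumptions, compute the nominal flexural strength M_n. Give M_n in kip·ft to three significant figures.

Tension: T = A_s f_y = 1.56 × 75 = 117 kips.
Try a within the flange: a = T/(0.85 f'_c b_f) = 117/(0.85 × 4 × 67) = 0.514 in.
Since a = 0.514 ≤ h_f = 6.3 in, the stress block lies entirely in the flange; analyse as a rectangular beam of width b_f.
M_n = T(d − a/2) = 117 × (30.5 − 0.257) = 3538.4 kip·in.
M_n = 3538.4/12 = 294.87 kip·ft.

M_n ≈ 295 kip·ft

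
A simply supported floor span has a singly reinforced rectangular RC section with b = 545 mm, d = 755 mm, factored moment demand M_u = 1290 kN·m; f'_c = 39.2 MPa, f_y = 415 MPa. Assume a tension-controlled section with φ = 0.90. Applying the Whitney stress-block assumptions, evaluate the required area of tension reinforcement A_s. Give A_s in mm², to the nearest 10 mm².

A_s ≈ 4940 mm²

M_n = M_u/φ = 1290/0.90 = 1433.33 kN·m.
With M_n = 0.85 f'_c a b (d − a/2), solve the quadratic for a:
a = d − √(d² − 2M_n/(0.85 f'_c b)) = 755 − √(755² − 2 × 1433.33×10⁶/(0.85 × 39.2 × 545)) = 113.00 mm.
A_s = 0.85 f'_c a b / f_y = 0.85 × 39.2 × 113.00 × 545 / 415 = 4944.6 mm².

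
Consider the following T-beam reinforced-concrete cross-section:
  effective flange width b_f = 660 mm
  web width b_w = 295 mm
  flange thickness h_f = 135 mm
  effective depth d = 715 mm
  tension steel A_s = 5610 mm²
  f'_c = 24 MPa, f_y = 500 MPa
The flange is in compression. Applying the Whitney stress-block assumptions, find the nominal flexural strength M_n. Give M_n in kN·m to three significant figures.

Tension: T = A_s f_y = 5610 × 500 = 2805000 N.
Try a within the flange: a = T/(0.85 f'_c b_f) = 2805000/(0.85 × 24 × 660) = 208.33 mm.
a = 208.33 > h_f = 135 mm: the block extends into the web. Split into flange-overhang and web parts.
C_f = 0.85 f'_c (b_f − b_w) h_f = 0.85 × 24 × (660 − 295) × 135 = 1005210 N.
Remaining web compression depth: a_w = (T − C_f)/(0.85 f'_c b_w) = (2805000 − 1005210)/(0.85 × 24 × 295) = 299.07 mm.
M_n = C_f(d − h_f/2) + (T − C_f)(d − a_w/2) = 1005210 × (715 − 67.5) + 1799790 × (715 − 149.535) = 650.87 + 1017.72 = 1668.59 × 10⁶ N·mm.
M_n = 1668.59 kN·m.

M_n ≈ 1670 kN·m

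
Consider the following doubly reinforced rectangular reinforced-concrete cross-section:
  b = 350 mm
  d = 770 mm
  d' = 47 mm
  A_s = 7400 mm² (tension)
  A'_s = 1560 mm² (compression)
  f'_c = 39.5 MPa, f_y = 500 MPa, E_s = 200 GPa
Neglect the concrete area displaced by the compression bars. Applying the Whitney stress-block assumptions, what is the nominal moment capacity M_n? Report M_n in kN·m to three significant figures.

M_n ≈ 2450 kN·m

Assume both tension and compression steel yield.
Net tension couple steel: A_s − A'_s = 5840 mm².
a = (A_s − A'_s) f_y / (0.85 f'_c b) = 2920000/(0.85 × 39.5 × 350) = 248.48 mm.
c = a/β₁ = 248.48/0.768 = 323.54 mm; ε'_s = 0.003(c − d')/c = 0.0026 ≥ f_y/E_s = 0.0025, so compression steel does yield.
M_n = (A_s − A'_s) f_y (d − a/2) + A'_s f_y (d − d') = [2920000 × (770 − 124.24) + 780000 × (770 − 47)] × 10⁻⁶ = 1885.62 + 563.94 = 2449.56 kN·m.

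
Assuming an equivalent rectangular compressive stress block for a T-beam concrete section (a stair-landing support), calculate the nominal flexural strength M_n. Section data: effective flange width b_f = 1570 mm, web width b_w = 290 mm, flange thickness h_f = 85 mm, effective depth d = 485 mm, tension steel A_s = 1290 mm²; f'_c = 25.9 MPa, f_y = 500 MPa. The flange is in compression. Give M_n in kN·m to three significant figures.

M_n ≈ 307 kN·m

Tension: T = A_s f_y = 1290 × 500 = 645000 N.
Try a within the flange: a = T/(0.85 f'_c b_f) = 645000/(0.85 × 25.9 × 1570) = 18.66 mm.
Since a = 18.66 ≤ h_f = 85 mm, the stress block lies entirely in the flange; analyse as a rectangular beam of width b_f.
M_n = T(d − a/2) = 645000 × (485 − 9.33) = 306.81 × 10⁶ N·mm.
M_n = 306.81 kN·m.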